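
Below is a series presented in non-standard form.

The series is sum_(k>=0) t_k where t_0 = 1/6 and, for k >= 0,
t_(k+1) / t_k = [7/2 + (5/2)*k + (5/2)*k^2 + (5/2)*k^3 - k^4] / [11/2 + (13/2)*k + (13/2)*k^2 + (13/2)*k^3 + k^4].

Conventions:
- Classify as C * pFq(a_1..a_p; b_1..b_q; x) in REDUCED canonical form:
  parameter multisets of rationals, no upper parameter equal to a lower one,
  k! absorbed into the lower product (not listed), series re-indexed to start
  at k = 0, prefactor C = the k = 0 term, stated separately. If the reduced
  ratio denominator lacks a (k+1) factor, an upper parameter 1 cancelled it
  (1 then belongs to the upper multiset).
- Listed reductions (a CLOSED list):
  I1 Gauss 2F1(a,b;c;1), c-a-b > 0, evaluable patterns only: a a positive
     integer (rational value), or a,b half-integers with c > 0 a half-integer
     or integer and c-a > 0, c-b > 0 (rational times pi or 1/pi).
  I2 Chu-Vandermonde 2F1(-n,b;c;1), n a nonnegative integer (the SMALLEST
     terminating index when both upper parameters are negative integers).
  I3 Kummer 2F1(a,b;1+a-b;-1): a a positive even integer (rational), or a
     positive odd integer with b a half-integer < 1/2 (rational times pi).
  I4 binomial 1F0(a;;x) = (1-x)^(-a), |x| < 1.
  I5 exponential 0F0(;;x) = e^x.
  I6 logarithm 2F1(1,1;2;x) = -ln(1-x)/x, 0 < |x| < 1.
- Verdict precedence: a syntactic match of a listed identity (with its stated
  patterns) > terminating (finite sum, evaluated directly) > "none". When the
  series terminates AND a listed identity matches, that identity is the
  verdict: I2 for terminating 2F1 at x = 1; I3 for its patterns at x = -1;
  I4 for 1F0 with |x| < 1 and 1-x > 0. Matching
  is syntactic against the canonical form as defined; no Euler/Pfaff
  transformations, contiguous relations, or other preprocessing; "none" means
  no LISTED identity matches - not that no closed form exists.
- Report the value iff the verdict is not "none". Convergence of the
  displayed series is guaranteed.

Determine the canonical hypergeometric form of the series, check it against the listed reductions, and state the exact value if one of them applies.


With C = 1/6: the canonical form is 2F1(-7/2, 1; 11/2; -1). Verdict (x = -1): Kummer (I3) applies (x = -1; c = 11/2 equals 1+a-b for upper {-7/2, 1}: listed pattern). Its exact value is (105/1024) * pi.

Key step: x = (-1) and roots of the ratio polynomials (C = 1/6) are the negated parameters.
Adjacent-term ratio: r(k) = (-1) * (k-7/2) (k+1) / [(k+11/2) (k+1)] - rational in k. x = (-1); t_0 = 1/6; negate the roots.


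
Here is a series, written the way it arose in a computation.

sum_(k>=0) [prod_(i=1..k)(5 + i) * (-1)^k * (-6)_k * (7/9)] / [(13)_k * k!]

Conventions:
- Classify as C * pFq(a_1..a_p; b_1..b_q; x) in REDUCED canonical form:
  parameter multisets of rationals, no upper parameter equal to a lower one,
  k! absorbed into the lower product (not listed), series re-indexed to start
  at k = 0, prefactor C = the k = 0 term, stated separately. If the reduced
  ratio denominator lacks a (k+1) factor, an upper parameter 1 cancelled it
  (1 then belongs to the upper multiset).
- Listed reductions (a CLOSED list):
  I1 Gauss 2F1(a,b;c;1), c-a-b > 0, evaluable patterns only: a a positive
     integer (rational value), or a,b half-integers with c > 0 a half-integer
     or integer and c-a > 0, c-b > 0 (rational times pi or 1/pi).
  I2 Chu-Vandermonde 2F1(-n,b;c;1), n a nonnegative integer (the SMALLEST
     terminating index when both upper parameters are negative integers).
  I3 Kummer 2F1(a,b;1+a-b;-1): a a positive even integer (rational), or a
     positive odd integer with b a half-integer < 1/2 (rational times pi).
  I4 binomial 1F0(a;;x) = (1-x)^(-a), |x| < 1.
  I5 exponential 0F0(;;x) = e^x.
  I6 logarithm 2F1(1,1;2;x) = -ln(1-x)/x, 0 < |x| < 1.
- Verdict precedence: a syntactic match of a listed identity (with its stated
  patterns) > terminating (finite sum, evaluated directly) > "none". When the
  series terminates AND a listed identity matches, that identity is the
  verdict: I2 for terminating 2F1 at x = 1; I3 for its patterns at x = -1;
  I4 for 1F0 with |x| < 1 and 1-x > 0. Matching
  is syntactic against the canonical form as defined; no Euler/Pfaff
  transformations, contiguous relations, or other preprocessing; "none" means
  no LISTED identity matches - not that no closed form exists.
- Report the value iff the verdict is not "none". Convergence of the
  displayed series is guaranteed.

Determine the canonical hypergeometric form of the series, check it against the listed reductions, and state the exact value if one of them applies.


Classification (C = 7/9): 2F1 with upper {-6, 6}, lower {13}, argument x = -1. Verdict: Kummer (I3) matches (x = -1; c = 13 equals 1+a-b for upper {-6, 6}: listed pattern). Hence: 77/9.

Structural cue: from the first term 7/9: the running product (prefactor 7/9) telescopes to a rising factorial.
Ratio: r(k) = (-1) * (k-6) (k+6) / [(k+13) (k+1)] - rational; roots negated = parameters, x = (-1), C = 7/9.


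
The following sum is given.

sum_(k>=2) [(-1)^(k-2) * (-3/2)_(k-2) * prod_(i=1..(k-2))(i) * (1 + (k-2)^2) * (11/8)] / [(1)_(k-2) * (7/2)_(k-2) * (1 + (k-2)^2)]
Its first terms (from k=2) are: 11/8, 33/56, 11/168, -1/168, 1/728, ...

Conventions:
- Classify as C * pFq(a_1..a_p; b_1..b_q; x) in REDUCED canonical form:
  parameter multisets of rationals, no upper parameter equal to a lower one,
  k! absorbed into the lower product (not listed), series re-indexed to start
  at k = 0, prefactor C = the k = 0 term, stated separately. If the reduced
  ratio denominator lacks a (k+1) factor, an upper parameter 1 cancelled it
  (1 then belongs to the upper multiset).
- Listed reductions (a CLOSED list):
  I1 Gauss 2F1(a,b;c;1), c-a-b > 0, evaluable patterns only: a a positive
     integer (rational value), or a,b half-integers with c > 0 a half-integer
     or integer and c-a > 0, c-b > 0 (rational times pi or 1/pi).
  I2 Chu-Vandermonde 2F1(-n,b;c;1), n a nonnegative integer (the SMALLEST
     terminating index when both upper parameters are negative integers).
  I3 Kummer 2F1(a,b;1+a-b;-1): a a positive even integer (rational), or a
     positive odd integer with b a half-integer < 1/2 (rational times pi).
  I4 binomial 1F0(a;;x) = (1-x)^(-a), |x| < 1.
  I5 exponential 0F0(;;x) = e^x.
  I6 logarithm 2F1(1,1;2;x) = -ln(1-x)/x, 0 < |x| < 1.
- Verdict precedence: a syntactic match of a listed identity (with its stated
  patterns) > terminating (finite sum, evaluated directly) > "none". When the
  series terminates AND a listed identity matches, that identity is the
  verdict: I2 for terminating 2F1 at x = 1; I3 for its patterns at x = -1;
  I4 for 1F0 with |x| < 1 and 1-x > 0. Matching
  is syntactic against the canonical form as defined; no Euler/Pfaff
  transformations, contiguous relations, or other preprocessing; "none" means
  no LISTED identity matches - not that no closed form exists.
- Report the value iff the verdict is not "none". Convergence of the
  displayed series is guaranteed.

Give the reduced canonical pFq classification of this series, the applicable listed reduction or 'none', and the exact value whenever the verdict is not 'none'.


With C = 11/8: the canonical form is 2F1(-3/2, 1; 7/2; -1). Verdict: the Kummer evaluation I3 fires (x = -1; c = 7/2 equals 1+a-b for upper {-3/2, 1}: listed pattern). Its exact value is (165/256) * pi.

First insight: x = (-1) and the running product (C = 11/8, x = -1) telescopes to a rising factorial.
Ratio: r(k) = (-1) * (k-3/2) (k+1) / [(k+7/2) (k+1)] ; factor over Q: parameters, x = (-1), and C = 11/8.


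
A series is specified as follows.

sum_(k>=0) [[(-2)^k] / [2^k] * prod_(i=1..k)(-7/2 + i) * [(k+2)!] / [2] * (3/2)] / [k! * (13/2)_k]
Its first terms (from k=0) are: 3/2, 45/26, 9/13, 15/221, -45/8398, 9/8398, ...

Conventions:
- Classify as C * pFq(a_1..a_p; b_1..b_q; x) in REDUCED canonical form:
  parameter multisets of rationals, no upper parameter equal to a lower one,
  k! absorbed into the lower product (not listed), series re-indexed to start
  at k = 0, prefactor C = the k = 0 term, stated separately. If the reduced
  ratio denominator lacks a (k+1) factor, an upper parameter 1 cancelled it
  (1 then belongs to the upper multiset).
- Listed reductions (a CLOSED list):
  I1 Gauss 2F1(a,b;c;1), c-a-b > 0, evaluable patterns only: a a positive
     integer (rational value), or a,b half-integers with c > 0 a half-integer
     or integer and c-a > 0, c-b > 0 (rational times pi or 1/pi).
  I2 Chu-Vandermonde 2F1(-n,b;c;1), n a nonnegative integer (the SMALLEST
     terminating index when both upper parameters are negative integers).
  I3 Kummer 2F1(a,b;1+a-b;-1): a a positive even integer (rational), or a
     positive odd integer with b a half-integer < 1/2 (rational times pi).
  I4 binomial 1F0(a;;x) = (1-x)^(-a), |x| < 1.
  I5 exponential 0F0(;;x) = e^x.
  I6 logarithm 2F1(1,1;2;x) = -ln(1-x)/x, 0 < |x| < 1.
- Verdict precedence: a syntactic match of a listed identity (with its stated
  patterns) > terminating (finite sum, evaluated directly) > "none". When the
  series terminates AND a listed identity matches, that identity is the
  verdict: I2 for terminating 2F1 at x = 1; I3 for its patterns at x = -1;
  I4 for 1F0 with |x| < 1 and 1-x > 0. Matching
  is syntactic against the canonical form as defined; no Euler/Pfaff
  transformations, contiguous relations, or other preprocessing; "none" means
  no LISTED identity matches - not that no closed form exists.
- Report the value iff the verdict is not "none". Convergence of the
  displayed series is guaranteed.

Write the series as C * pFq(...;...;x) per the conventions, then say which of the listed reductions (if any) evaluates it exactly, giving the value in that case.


Prefactor 3/2, argument -1: 2F1 with upper {-5/2, 3} over lower {13/2}. Verdict: Kummer's theorem (I3) matches (x = -1; c = 13/2 equals 1+a-b for upper {-5/2, 3}: listed pattern). Sum: (10395/8192) * pi.

Structural cue: with t_0 = 3/2, the factorial ratio (C = 3/2, x = -1) (k+a-1)!/(a-1)! is a rising factorial (a)_k.
Step ratio: r(k) = (-1) * (k-5/2) (k+3) / [(k+13/2) (k+1)] - rational in k, leading ratio (-1); with t_0 = 3/2, classification follows.


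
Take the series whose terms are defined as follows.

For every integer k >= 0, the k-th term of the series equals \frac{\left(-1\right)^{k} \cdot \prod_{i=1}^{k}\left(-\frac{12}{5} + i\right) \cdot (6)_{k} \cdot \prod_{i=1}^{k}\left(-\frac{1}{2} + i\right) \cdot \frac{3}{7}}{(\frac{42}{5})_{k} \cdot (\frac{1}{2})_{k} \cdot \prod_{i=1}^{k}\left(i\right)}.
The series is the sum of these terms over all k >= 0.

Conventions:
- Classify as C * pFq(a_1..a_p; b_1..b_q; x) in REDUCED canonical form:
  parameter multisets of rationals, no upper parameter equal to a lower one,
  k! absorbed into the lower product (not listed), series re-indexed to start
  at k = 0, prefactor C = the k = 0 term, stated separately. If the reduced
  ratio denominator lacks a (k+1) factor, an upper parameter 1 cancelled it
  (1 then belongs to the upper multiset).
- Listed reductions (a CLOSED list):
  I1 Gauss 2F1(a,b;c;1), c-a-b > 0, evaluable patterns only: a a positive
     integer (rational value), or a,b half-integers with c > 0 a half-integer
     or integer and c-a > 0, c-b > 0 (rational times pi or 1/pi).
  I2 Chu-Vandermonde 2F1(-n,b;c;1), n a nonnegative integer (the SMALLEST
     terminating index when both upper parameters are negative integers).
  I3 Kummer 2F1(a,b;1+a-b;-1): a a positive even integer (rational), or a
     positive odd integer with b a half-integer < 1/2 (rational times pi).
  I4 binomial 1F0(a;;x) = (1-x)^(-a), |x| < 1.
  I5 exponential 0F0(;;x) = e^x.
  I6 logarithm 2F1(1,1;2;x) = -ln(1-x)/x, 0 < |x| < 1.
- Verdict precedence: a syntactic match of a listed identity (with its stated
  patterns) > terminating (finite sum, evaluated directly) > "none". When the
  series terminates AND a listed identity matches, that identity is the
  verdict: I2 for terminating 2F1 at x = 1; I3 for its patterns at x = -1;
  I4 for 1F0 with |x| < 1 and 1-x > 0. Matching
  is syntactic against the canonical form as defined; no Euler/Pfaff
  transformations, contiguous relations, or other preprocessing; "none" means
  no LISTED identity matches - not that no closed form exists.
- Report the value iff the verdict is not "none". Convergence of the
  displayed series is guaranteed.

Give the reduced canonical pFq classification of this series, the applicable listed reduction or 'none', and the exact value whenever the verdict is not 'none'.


Key observation: t_0 = \frac{3}{7} here, and the product of the first k integers (prefactor 3/7) is k!.
Term ratio: r(k) = -1 * (k-\frac{7}{5}) (k+6) / [(k+\frac{42}{5}) (k+1)] - rational in k, leading ratio -1; with t_0 = \frac{3}{7}, classification follows.

Canonical form: C = \frac{3}{7} times 2F1 with upper {-\frac{7}{5}, 6}, lower {\frac{42}{5}}, x = -1. Verdict: Kummer's theorem (I3) applies (x = -1; c = \frac{42}{5} equals 1+a-b for upper {-\frac{7}{5}, 6}: listed pattern). Its exact value is \frac{3996}{4375}.


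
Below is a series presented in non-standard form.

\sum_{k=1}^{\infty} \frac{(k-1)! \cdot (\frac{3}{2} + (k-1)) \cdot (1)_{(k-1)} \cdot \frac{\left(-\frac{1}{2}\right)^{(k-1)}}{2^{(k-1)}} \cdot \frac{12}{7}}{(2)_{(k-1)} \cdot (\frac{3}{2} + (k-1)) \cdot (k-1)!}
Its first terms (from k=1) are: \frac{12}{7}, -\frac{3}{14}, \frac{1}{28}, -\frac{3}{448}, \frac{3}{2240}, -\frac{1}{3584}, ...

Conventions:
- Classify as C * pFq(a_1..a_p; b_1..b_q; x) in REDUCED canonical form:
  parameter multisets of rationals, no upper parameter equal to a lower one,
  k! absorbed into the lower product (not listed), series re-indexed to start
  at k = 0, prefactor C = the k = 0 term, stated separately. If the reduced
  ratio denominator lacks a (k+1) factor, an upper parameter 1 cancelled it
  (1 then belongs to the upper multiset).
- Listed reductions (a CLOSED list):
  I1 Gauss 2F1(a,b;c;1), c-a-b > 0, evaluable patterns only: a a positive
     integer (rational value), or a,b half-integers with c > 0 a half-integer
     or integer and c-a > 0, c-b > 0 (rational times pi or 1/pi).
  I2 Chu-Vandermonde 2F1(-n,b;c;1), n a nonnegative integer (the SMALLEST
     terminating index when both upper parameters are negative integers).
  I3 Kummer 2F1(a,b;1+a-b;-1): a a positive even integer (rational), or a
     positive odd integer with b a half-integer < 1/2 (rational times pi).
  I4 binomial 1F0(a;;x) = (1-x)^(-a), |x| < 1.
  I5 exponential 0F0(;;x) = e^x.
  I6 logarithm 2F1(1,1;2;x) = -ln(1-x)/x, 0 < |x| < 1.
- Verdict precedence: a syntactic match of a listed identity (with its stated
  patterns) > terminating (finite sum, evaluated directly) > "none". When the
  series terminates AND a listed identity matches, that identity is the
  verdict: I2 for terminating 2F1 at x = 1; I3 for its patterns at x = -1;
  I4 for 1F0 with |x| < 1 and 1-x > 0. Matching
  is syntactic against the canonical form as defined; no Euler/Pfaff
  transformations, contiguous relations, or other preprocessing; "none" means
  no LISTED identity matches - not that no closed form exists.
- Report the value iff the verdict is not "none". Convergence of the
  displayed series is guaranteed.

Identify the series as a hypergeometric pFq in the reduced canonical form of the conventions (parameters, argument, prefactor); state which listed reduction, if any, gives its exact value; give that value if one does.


Key step: t_0 being \frac{12}{7}, the factorial ratio (C = 12/7, x = -1/4) (k+a-1)!/(a-1)! is a rising factorial (a)_k.
Adjacent-term ratio: r(k) = -\frac{1}{4} * (k+1) (k+1) / [(k+2) (k+1)] - poly over poly, x = -\frac{1}{4} from leading terms; C = \frac{12}{7} at k = 0.

The series (x = -\frac{1}{4}) is 2F1: upper {1, 1}, lower {2}, prefactor \frac{12}{7}. Verdict (x = -\frac{1}{4}): the I6 logarithm reduction applies (the logarithm: parameters (1,1;2), x = -\frac{1}{4}). Exact value: \frac{48}{7} \cdot \ln\left(\frac{5}{4}\right).


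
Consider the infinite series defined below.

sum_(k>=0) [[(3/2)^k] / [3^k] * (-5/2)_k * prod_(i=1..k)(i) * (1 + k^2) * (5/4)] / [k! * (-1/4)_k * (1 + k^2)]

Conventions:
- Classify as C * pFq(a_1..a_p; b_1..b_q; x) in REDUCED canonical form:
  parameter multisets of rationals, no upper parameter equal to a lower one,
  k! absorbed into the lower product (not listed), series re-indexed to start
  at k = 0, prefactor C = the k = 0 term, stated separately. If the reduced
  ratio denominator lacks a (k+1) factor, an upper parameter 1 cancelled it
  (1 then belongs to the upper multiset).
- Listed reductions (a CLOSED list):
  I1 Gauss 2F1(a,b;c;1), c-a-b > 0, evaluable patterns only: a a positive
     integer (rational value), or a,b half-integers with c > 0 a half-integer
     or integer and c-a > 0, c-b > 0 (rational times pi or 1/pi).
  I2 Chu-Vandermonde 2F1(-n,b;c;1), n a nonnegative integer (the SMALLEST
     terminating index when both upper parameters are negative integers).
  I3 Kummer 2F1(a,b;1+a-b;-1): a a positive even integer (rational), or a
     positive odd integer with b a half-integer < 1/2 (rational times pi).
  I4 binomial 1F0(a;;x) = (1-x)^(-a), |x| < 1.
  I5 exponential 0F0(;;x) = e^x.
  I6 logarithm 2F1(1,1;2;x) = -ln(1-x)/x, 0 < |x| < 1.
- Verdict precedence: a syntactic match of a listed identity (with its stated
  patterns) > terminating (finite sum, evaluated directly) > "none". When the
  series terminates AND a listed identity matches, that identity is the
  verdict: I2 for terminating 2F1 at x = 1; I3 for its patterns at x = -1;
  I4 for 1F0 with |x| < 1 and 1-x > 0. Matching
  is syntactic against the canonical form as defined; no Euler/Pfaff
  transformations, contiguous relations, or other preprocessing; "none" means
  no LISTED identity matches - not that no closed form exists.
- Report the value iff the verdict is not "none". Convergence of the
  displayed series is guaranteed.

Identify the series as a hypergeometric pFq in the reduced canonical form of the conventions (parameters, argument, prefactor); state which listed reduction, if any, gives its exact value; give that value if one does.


With C = 5/4: the canonical form is 2F1(-5/2, 1; -1/4; 1/2). Verdict: none. Every listed pattern misses the 2F1 form at 1/2, upper {-5/2, 1}.

Structural cue: from the first term 5/4: the two k-th powers (prefactor 5/4) combine into one argument.
Adjacent-term ratio: r(k) = (1/2) * (k-5/2) (k+1) / [(k-1/4) (k+1)] - rational; roots negated = parameters, x = (1/2), C = 5/4.


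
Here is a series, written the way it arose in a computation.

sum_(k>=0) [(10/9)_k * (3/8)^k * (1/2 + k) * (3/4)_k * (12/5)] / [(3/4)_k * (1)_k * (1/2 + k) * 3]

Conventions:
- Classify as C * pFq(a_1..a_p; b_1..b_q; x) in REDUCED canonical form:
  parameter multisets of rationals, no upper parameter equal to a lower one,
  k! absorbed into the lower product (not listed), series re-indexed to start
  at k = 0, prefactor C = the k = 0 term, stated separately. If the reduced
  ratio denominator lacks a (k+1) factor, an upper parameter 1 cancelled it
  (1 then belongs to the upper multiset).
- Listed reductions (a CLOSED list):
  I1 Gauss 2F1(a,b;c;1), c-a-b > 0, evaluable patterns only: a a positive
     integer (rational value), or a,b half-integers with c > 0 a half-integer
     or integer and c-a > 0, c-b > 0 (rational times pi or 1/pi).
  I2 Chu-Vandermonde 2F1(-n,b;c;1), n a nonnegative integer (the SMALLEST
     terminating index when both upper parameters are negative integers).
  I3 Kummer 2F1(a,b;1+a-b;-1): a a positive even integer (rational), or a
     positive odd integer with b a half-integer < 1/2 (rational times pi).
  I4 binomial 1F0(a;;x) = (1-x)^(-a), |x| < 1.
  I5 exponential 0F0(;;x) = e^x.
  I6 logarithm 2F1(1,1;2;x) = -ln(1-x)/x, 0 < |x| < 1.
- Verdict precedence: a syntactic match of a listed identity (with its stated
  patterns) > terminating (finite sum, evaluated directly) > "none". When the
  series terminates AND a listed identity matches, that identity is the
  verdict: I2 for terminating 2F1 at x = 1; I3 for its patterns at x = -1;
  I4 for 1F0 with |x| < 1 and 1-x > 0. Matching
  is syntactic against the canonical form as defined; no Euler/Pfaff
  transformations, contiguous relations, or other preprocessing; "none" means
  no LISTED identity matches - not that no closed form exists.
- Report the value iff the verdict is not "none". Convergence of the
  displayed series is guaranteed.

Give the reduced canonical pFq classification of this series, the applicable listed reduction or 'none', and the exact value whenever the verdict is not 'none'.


Canonical form: C = 4/5 times 1F0 with upper {10/9}, lower {-}, x = 3/8. Verdict: the I4 binomial reduction matches (the 1F0 binomial series: exponent -10/9, x = 3/8). Exact value: (4/5) * (5/8)^(-10/9).

First insight: from the first term 4/5: striking the common factor k + 1/2 reduces the term (prefactor 4/5).
Ratio: r(k) = (3/8) * (k+10/9) / [(k+1)] - rational in k. x = (3/8); t_0 = 4/5; negate the roots.


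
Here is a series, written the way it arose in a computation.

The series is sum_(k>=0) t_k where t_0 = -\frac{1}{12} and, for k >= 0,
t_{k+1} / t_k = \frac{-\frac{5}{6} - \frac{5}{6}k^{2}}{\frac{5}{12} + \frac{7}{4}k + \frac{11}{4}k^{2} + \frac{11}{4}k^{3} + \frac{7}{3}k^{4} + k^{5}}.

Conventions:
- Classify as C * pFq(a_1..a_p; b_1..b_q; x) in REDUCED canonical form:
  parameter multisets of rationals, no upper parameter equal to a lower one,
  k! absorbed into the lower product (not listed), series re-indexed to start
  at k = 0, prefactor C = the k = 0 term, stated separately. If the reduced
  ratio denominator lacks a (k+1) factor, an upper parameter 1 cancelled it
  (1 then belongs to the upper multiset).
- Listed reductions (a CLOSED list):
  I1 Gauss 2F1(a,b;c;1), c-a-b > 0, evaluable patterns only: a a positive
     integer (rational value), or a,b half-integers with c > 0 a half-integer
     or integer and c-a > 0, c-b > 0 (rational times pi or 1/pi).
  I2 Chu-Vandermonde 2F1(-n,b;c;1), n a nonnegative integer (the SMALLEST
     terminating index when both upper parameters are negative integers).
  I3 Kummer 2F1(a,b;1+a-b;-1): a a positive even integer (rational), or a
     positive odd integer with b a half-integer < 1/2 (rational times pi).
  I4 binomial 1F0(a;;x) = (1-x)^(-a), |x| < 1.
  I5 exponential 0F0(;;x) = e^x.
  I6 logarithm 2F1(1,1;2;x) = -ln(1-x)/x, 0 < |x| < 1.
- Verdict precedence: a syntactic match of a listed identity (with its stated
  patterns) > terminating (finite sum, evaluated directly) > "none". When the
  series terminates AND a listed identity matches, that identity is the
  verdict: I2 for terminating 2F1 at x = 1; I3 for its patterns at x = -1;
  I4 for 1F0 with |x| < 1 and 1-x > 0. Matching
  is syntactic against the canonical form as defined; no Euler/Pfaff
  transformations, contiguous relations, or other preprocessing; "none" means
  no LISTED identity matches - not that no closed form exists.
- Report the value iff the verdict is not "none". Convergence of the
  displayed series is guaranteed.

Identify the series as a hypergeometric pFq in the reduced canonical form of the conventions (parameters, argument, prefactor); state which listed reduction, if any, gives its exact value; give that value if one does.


Canonical form: C = -\frac{1}{12} times 0F2 with upper {-}, lower {\frac{1}{2}, \frac{5}{6}}, x = -\frac{5}{6}. Verdict: none (x = -\frac{5}{6}): each listed identity misses the multisets {-} ; {\frac{1}{2}, \frac{5}{6}}.

The tell: t_0 = -\frac{1}{12} here, and factor the ratio over Q (prefactor -1/12): negated roots = parameters.
Step ratio: r(k) = -\frac{5}{6} * 1 / [(k+\frac{1}{2}) (k+\frac{5}{6}) (k+1)] - rational in k. x = -\frac{5}{6}; t_0 = -\frac{1}{12}; negate the roots.


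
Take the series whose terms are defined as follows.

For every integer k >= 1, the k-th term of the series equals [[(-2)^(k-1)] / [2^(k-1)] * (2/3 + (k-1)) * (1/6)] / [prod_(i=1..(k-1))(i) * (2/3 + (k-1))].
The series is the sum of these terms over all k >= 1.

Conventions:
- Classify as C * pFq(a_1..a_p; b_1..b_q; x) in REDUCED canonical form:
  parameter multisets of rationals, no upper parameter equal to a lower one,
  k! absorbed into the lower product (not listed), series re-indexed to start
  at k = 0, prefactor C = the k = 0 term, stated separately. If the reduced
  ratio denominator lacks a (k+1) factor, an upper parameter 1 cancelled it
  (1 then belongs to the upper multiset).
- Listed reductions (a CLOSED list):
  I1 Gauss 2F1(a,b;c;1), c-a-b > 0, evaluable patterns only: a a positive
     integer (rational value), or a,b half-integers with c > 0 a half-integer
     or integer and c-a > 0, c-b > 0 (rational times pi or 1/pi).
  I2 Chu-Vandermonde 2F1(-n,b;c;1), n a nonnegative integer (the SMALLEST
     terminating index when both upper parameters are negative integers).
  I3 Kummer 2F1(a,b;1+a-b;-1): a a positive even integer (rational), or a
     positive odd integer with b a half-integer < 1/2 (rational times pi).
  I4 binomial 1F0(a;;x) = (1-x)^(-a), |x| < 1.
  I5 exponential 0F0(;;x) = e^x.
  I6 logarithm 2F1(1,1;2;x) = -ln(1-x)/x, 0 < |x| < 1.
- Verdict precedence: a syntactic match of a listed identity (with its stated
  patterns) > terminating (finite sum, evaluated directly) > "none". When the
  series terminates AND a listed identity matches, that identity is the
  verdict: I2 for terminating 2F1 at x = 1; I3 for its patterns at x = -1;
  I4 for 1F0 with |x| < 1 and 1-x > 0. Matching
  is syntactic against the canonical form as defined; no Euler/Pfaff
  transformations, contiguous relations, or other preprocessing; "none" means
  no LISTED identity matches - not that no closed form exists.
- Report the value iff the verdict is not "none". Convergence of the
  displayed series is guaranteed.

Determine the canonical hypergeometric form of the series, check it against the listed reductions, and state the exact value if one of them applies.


This is 1/6 * 0F0(-; -; -1) in reduced canonical form. Verdict: exponential (I5) fires (the 0F0 exponential series at x = -1). Hence: (1/6) * e^(-1).

Structural cue: t_0 being 1/6, the two k-th powers (prefactor 1/6) combine into one argument.
Consecutive-term ratio: r(k) = (-1) * 1 / [(k+1)] - poly over poly, x = (-1) from leading terms; C = 1/6 at k = 0.


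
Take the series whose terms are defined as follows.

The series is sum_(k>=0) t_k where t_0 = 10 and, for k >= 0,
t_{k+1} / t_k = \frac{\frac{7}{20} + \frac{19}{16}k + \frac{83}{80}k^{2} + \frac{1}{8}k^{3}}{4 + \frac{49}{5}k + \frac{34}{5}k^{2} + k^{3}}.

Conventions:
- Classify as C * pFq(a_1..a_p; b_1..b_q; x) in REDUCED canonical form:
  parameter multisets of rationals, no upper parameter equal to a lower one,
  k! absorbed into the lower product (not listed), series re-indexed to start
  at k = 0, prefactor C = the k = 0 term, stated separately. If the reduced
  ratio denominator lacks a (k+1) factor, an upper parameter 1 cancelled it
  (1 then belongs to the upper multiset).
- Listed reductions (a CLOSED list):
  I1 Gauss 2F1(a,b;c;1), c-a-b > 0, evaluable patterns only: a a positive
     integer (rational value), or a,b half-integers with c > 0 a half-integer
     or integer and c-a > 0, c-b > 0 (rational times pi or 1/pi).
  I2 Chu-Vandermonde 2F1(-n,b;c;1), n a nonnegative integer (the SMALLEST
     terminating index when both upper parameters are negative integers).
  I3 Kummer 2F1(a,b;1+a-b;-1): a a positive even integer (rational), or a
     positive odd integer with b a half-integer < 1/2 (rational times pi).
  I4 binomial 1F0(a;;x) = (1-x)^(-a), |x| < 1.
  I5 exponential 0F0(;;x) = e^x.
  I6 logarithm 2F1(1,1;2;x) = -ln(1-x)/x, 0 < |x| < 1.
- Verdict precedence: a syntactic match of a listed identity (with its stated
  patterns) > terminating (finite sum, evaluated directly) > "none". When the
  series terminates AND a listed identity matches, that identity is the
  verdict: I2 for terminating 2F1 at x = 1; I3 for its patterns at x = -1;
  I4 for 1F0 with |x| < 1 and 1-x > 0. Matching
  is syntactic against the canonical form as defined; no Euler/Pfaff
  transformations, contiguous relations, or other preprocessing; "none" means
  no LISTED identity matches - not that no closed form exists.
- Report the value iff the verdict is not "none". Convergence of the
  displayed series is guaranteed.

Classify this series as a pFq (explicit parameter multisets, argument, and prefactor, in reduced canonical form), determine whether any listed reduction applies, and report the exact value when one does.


Canonical form: C = 10 times 2F1 with upper {\frac{1}{2}, 7}, lower {5}, x = \frac{1}{8}. Verdict: none here - no I1-I6 shape fits x = \frac{1}{8} with lower {5}.

Key step: with t_0 = 10, factor the ratio over Q (C = 10, x = 1/8): negated roots = parameters.
Step ratio: r(k) = \frac{1}{8} * (k+\frac{1}{2}) (k+7) / [(k+5) (k+1)] - rational in k, leading ratio \frac{1}{8}; with t_0 = 10, classification follows.


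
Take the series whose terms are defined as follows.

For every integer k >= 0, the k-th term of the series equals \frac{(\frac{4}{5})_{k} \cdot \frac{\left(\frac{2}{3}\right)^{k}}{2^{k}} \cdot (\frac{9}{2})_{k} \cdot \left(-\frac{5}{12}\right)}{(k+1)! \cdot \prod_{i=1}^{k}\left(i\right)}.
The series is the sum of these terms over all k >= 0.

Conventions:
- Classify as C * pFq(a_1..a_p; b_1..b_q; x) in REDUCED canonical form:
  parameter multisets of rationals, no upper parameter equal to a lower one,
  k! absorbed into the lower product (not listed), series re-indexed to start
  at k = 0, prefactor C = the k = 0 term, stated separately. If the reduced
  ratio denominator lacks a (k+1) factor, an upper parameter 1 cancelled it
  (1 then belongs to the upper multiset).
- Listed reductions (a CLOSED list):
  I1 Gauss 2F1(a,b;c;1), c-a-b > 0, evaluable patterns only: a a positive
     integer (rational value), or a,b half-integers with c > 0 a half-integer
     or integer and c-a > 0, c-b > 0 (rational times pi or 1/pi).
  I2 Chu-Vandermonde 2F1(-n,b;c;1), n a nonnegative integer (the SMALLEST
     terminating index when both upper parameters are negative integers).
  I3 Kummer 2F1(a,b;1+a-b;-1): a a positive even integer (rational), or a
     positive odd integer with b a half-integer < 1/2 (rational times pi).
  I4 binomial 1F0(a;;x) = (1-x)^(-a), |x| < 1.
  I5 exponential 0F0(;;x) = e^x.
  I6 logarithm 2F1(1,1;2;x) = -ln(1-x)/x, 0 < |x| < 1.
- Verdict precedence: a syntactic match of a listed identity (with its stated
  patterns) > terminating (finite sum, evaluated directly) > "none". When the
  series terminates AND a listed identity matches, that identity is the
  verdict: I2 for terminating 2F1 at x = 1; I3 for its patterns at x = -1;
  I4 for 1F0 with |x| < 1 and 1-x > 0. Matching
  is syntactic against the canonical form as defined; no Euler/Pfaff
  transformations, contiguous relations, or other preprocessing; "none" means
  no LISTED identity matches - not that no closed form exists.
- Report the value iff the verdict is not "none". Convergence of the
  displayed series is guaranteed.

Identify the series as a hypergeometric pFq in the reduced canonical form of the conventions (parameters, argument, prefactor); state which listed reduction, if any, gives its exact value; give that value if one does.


The series (x = \frac{1}{3}) is 2F1: upper {\frac{4}{5}, \frac{9}{2}}, lower {2}, prefactor -\frac{5}{12}. Verdict: none. Every listed pattern misses the 2F1 form at \frac{1}{3}, upper {\frac{4}{5}, \frac{9}{2}}.

Structural cue: x = \frac{1}{3} and the denominator's factorial ratio (C = -5/12, x = 1/3) is a lower Pochhammer.
Consecutive-term ratio: r(k) = \frac{1}{3} * (k+\frac{4}{5}) (k+\frac{9}{2}) / [(k+2) (k+1)] - rational in k, leading ratio \frac{1}{3}; with t_0 = -\frac{5}{12}, classification follows.


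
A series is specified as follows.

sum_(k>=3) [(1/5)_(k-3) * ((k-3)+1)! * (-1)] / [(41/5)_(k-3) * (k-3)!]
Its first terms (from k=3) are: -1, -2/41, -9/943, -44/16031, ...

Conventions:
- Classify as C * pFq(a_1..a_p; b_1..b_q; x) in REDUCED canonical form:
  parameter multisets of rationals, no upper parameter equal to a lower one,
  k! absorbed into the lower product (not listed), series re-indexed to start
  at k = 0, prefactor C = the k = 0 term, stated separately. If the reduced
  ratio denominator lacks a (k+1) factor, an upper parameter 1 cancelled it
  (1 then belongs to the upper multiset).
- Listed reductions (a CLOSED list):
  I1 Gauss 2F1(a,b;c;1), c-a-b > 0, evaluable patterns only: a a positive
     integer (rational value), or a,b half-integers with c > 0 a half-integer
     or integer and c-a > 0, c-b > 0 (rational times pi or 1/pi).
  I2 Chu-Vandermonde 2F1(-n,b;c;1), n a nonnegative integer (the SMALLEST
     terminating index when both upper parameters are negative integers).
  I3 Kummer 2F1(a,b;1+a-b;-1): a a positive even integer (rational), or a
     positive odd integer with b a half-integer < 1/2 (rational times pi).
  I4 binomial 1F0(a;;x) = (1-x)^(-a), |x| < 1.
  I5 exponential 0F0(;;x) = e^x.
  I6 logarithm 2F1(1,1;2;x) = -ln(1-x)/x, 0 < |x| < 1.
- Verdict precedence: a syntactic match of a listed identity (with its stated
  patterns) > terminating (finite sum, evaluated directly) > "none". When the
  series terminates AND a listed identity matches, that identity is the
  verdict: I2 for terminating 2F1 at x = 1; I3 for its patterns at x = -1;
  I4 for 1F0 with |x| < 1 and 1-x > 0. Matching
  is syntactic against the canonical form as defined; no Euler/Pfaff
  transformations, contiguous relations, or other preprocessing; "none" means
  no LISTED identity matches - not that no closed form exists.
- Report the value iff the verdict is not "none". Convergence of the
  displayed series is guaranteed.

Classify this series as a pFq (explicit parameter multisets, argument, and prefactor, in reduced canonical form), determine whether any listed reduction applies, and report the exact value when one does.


Classification (C = -1): 2F1 with upper {1/5, 2}, lower {41/5}, argument x = 1. Verdict at x = 1: the Gauss summation I1 matches (x = 1: the Gamma ratio telescopes since c-a-b = 6 > 0 and a = 2 in Z>0). Hence: -186/175.

Structural cue: from the first term -1: the factorial ratio (C = -1, x = 1) (k+a-1)!/(a-1)! is a rising factorial (a)_k.
Consecutive-term ratio: r(k) = 1 * (k+1/5) (k+2) / [(k+41/5) (k+1)] - rational; roots negated = parameters, x = 1, C = -1.


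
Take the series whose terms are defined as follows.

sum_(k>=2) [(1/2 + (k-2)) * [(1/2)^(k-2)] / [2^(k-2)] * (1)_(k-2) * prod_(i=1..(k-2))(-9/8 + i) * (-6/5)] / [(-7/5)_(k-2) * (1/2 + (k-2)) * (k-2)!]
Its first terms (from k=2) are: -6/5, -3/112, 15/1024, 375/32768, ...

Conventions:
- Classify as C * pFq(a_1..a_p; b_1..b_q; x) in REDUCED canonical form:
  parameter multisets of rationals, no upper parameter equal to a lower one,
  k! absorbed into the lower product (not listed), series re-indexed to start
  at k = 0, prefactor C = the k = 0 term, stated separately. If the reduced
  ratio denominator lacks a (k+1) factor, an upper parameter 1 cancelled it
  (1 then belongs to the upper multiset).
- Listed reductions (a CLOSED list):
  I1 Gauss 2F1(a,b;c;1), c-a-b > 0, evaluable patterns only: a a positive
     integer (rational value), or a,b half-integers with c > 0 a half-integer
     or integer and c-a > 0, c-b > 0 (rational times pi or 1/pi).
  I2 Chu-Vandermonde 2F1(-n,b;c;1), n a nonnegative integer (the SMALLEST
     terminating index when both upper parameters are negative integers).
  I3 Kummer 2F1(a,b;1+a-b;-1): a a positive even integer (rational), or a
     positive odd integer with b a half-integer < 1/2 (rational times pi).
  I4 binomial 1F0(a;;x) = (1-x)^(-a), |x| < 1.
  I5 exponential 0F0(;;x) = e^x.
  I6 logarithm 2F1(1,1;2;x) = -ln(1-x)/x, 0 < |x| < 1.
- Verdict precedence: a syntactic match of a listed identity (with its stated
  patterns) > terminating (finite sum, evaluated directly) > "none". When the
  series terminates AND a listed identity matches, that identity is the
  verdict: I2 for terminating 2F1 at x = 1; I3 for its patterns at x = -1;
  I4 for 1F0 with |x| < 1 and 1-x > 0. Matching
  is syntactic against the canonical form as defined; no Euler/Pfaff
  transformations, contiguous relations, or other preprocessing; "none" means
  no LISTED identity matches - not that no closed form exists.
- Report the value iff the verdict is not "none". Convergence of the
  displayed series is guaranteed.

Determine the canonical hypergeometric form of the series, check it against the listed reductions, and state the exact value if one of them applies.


With C = -6/5: the canonical form is 2F1(-1/8, 1; -7/5; 1/4). Verdict: none - this 2F1 at x = 1/4 matches no listed pattern, and upper {-1/8, 1} holds no stopper.

Structural cue: x = (1/4) and the two k-th powers (prefactor -6/5) combine into one argument.
Ratio: r(k) = (1/4) * (k-1/8) (k+1) / [(k-7/5) (k+1)] - rational in k. x = (1/4); t_0 = -6/5; negate the roots.


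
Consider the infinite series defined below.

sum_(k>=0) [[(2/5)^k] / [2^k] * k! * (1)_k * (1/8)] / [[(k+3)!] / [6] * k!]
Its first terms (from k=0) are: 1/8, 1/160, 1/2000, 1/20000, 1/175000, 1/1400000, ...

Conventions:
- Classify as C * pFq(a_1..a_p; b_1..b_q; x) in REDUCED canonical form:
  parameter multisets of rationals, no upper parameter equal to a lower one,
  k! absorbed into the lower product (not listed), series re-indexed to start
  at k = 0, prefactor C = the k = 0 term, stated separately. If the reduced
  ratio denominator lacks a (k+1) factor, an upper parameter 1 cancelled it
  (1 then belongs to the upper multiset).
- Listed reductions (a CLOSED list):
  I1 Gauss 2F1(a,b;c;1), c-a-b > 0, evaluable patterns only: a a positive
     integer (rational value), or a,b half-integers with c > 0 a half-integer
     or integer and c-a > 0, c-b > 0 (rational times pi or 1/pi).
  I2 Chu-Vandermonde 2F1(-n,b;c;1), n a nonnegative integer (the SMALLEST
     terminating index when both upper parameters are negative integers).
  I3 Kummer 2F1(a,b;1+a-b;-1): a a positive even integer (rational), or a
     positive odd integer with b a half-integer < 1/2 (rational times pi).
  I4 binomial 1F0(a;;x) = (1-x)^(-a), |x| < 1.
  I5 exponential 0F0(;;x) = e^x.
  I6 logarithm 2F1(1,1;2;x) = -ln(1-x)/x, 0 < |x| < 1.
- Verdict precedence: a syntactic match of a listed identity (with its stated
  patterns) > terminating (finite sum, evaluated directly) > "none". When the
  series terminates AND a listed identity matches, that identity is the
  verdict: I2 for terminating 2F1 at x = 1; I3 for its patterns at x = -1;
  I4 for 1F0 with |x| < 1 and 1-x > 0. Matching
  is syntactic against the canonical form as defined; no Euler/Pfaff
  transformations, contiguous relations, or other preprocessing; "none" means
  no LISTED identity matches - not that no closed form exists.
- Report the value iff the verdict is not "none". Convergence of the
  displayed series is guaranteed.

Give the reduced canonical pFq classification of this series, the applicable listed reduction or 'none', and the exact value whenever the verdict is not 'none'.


Classification (C = 1/8): 2F1 with upper {1, 1}, lower {4}, argument x = 1/5. Verdict: none. A 2F1 with upper {1, 1} fits none of I1-I6 at x = 1/5; the sum runs forever.

Key step: t_0 being 1/8, the two k-th powers (C = 1/8, x = 1/5) combine into one argument.
Adjacent-term ratio: r(k) = (1/5) * (k+1) (k+1) / [(k+4) (k+1)] ; factor over Q: parameters, x = (1/5), and C = 1/8.


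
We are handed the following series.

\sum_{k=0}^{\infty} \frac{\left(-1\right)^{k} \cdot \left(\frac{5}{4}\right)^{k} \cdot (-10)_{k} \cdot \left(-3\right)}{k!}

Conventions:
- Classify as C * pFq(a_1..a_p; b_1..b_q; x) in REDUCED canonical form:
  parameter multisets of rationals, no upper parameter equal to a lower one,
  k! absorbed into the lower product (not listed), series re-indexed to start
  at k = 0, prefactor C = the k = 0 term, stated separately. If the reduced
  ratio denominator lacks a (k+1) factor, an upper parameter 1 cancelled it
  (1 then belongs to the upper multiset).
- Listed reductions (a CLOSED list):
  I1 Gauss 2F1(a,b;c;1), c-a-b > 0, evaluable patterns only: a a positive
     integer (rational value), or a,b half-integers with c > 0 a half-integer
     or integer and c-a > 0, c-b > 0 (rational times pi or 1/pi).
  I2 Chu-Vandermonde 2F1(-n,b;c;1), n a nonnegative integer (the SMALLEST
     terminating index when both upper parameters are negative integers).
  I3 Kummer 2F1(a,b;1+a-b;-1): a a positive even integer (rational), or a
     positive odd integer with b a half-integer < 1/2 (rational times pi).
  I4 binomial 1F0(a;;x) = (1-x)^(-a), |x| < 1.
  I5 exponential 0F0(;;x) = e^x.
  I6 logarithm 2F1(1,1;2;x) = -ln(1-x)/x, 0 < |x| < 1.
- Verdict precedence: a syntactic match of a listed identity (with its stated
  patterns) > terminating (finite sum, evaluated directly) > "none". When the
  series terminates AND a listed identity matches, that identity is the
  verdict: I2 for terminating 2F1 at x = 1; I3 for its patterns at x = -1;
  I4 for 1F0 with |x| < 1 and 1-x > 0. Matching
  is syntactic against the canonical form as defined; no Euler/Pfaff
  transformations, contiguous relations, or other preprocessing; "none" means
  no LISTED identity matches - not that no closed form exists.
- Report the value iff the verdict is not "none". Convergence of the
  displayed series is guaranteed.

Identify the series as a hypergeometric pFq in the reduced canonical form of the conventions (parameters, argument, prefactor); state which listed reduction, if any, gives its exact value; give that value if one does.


With C = -3: the canonical form is 1F0(-10; -; -\frac{5}{4}). Verdict: terminating (-10 upstairs). 11 nonzero terms in all; added directly. Sum: -\frac{10460353203}{1048576}.

First insight: t_0 = -3 here, and the (-1)^k factor (C = -3, x = -5/4) folds into the argument's sign.
Ratio: r(k) = -\frac{5}{4} * (k-10) / [(k+1)] ; factor over Q: parameters, x = -\frac{5}{4}, and C = -3.
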